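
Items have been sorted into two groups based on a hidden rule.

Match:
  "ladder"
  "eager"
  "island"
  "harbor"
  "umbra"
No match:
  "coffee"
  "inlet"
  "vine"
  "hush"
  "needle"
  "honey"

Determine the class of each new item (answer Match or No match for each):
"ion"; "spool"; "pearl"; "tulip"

The rule appears to be: contains 'a'.
"ion": no 'a' — doesn't match, so No match.
"spool": no 'a' — doesn't match, so No match.
"pearl": has 'a' — matches, so Match.
"tulip": no 'a' — doesn't match, so No match.

No match, No match, Match, No match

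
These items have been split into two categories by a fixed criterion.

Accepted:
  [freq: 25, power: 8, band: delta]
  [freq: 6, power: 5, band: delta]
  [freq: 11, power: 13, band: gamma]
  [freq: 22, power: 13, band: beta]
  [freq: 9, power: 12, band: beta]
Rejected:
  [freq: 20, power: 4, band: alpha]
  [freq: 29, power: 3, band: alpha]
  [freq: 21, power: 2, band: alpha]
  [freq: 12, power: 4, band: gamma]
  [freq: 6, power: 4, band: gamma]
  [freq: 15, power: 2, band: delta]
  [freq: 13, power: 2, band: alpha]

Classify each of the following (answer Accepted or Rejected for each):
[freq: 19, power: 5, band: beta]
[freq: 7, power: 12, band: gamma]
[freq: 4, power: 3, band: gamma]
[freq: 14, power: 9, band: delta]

Accepted, Accepted, Rejected, Accepted

All 'Accepted' examples share one property — power ≥ 5 — and every 'Rejected' example lacks it.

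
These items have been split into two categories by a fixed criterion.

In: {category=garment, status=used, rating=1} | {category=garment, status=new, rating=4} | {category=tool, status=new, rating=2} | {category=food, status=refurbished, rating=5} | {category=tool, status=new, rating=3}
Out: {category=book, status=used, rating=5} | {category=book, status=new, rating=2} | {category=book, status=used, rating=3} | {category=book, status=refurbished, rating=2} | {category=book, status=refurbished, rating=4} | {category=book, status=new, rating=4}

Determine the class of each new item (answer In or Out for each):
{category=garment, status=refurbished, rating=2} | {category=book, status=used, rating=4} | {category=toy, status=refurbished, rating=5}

In, Out, In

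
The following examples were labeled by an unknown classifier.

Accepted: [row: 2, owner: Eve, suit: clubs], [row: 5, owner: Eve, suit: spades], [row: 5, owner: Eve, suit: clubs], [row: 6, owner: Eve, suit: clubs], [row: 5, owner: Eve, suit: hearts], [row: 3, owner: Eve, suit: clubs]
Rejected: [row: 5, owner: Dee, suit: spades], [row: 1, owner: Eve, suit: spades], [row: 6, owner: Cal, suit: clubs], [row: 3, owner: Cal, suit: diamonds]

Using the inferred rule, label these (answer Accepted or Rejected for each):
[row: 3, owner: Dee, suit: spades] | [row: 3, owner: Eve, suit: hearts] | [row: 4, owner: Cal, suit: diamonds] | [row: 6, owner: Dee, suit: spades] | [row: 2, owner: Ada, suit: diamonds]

The common property of the 'Accepted' items is: owner is Eve AND row ≥ 2. No 'Rejected' item has it.
[row: 3, owner: Dee, suit: spades] — owner is Dee, row = 3, hence Rejected. [row: 3, owner: Eve, suit: hearts] — owner is Eve, row = 3, hence Accepted. [row: 4, owner: Cal, suit: diamonds] — owner is Cal, row = 4, hence Rejected. [row: 6, owner: Dee, suit: spades] — owner is Dee, row = 6, hence Rejected. [row: 2, owner: Ada, suit: diamonds] — owner is Ada, row = 2, hence Rejected.

Rejected, Accepted, Rejected, Rejected, Rejected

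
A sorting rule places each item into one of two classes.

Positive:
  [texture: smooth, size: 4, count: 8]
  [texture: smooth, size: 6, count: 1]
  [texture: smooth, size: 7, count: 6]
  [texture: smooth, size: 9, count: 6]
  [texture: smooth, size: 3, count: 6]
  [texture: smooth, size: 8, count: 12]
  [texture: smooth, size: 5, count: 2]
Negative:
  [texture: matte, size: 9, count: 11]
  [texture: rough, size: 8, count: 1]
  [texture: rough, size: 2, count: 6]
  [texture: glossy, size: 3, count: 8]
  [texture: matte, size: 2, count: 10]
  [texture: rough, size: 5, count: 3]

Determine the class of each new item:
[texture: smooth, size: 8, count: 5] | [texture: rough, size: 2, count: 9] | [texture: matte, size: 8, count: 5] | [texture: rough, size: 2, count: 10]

The common property of the 'Positive' items is: texture is smooth. No 'Negative' item has it.
[texture: smooth, size: 8, count: 5] → texture is smooth → Positive. [texture: rough, size: 2, count: 9] → texture is rough → Negative. [texture: matte, size: 8, count: 5] → texture is matte → Negative. [texture: rough, size: 2, count: 10] → texture is rough → Negative.

Positive, Negative, Negative, Negative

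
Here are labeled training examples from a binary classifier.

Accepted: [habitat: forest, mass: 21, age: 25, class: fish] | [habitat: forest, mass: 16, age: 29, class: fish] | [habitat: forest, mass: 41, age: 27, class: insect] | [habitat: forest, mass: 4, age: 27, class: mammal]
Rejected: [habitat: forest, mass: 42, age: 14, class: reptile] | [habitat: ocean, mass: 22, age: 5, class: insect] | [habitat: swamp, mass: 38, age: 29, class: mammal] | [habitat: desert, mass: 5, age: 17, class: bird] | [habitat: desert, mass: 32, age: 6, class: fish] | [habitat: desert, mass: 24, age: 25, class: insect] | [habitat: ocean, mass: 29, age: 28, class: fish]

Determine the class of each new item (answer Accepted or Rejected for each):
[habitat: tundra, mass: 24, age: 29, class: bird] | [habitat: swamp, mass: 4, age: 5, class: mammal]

Rejected, Rejected

The classifier is using: habitat is forest AND age ≥ 17.
Rejected: [habitat: tundra, mass: 24, age: 29, class: bird], since habitat is tundra, age = 29.
Rejected: [habitat: swamp, mass: 4, age: 5, class: mammal], since habitat is swamp, age = 5.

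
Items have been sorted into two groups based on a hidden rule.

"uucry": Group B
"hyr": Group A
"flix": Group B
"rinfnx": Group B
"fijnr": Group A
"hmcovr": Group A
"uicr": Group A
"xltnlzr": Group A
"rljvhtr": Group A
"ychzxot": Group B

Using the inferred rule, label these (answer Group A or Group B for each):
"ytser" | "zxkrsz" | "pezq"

The pattern is that an item is 'Group A' exactly when: ends with 'r'.

Group A, Group B, Group B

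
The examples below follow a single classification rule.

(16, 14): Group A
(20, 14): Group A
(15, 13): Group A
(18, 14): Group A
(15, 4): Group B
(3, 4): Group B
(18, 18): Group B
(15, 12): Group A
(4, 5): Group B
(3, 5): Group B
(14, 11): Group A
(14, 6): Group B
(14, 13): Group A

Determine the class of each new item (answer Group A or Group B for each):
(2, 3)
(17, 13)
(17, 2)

Group B, Group A, Group B

The rule appears to be: first > second AND sum ≥ 25.
Group B: (2, 3), since 2 < 3, 2+3 = 5.
Group A: (17, 13), since 17 > 13, 17+13 = 30.
Group B: (17, 2), since 17 > 2, 17+2 = 19.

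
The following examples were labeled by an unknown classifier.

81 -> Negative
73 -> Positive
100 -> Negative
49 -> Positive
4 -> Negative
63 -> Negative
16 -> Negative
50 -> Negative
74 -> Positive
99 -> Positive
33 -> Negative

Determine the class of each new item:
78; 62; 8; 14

A rule that fits every label: digit sum ≥ 10 — true of each 'Positive' example, false of each 'Negative' one.
Positive: 78, since digit sum 7+8 = 15. Negative: 62, since digit sum 6+2 = 8. Negative: 8, since digit sum 8. Negative: 14, since digit sum 1+4 = 5.

Positive, Negative, Negative, Negative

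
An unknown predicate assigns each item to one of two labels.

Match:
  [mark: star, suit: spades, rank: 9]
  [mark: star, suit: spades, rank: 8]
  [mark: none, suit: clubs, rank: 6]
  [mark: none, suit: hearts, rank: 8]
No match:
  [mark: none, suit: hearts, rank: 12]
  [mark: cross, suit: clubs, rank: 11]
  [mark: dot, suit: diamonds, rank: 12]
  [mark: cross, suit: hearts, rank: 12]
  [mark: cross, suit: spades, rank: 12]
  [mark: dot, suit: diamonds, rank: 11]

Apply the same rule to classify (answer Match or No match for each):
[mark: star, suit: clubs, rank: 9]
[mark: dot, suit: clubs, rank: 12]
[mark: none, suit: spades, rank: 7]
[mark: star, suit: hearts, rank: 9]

The rule appears to be: rank ≤ 9.
[mark: star, suit: clubs, rank: 9]: rank = 9, matches → Match.
[mark: dot, suit: clubs, rank: 12]: rank = 12, lacks this property → No match.
[mark: none, suit: spades, rank: 7]: rank = 7, matches → Match.
[mark: star, suit: hearts, rank: 9]: rank = 9, matches → Match.

Match, No match, Match, Match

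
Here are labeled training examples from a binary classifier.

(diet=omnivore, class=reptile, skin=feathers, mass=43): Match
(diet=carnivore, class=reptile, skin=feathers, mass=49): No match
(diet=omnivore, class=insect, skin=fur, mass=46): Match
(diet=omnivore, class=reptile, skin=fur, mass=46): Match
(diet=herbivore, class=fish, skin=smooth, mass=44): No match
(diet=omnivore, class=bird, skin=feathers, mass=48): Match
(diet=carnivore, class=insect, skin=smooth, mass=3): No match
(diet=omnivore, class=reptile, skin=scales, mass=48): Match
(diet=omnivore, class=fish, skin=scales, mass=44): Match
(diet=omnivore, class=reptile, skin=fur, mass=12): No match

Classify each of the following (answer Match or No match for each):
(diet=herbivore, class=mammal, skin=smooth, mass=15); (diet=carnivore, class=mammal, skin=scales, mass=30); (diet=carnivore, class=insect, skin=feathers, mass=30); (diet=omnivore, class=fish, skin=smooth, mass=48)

The simplest hypothesis consistent with all the labels is: diet is omnivore AND mass ≥ 43.
(diet=herbivore, class=mammal, skin=smooth, mass=15): No match (diet is herbivore, mass = 15). (diet=carnivore, class=mammal, skin=scales, mass=30): No match (diet is carnivore, mass = 30). (diet=carnivore, class=insect, skin=feathers, mass=30): No match (diet is carnivore, mass = 30). (diet=omnivore, class=fish, skin=smooth, mass=48): Match (diet is omnivore, mass = 48).

No match, No match, No match, Match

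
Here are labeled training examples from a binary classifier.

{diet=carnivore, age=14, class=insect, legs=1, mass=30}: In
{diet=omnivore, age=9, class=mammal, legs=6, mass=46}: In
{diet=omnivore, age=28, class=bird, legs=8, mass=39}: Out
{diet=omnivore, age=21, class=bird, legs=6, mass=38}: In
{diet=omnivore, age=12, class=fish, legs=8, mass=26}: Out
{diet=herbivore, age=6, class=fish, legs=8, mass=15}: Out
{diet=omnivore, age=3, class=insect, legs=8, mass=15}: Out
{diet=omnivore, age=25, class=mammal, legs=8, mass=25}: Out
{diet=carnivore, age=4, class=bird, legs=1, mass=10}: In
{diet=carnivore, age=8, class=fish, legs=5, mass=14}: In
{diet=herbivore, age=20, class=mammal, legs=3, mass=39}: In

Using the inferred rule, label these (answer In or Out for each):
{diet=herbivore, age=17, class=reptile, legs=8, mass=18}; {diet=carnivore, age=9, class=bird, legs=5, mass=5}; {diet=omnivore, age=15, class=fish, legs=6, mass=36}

Out, In, In

The distinguishing property — legs ≤ 6 — holds for all the 'In' cases and none of the 'Out' cases.
{diet=herbivore, age=17, class=reptile, legs=8, mass=18}: legs = 8 — doesn't match, so Out. {diet=carnivore, age=9, class=bird, legs=5, mass=5}: legs = 5 — has this property, so In. {diet=omnivore, age=15, class=fish, legs=6, mass=36}: legs = 6 — has this property, so In.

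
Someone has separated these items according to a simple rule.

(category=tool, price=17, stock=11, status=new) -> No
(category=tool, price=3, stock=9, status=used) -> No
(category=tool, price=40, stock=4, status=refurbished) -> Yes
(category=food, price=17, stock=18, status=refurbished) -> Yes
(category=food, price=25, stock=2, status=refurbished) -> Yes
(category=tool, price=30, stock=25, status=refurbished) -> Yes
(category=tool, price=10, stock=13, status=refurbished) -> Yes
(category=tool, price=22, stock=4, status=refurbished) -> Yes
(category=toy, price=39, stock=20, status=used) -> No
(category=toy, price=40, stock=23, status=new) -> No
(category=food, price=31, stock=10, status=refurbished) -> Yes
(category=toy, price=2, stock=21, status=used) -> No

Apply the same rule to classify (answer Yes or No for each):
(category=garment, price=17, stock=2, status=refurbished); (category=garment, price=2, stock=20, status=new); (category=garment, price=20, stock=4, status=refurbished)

All 'Yes' examples share one property — status is refurbished — and every 'No' example lacks it.
(category=garment, price=17, stock=2, status=refurbished): status is refurbished, fits → Yes.
(category=garment, price=2, stock=20, status=new): status is new, doesn't match → No.
(category=garment, price=20, stock=4, status=refurbished): status is refurbished, fits → Yes.

Yes, No, Yes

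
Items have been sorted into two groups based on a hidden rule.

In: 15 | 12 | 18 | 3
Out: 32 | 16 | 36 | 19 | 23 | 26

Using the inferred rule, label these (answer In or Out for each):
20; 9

Rule: multiple of 3 AND at most 18. This holds for each 'In' example and fails for each 'Out' one.

Out, In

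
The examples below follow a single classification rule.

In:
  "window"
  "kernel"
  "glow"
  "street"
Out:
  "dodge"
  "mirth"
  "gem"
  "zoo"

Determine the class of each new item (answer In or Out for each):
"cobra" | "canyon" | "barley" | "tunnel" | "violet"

Every 'In' example satisfies: even length. None of the 'Out' examples do.

Out, In, In, In, In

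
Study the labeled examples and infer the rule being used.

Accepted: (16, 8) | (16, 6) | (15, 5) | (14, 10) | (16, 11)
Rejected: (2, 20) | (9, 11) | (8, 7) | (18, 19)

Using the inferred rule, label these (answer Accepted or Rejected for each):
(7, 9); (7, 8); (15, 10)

A rule that fits every label: first > second AND sum ≥ 20 — true of each 'Accepted' example, false of each 'Rejected' one.

Rejected, Rejected, Accepted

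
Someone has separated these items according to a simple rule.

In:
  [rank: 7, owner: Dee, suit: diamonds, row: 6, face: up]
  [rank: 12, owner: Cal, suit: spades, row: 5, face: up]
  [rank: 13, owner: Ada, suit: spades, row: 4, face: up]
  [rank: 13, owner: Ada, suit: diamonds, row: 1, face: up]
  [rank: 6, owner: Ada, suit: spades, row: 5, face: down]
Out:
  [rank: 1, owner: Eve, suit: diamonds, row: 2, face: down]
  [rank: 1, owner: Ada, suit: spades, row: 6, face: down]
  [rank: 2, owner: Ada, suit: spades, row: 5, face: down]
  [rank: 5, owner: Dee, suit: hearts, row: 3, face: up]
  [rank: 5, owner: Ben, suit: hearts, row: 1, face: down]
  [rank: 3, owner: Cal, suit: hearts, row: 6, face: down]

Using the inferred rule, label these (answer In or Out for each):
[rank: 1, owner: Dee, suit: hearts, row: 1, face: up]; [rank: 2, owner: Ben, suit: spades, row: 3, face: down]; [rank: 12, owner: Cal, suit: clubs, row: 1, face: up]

Out, Out, In

One predicate separates the groups cleanly: rank ≥ 6.
[rank: 1, owner: Dee, suit: hearts, row: 1, face: up] → rank = 1 → Out. [rank: 2, owner: Ben, suit: spades, row: 3, face: down] → rank = 2 → Out. [rank: 12, owner: Cal, suit: clubs, row: 1, face: up] → rank = 12 → In.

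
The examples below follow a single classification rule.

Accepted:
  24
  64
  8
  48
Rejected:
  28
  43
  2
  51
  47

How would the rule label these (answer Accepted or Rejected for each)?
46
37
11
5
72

Rejected, Rejected, Rejected, Rejected, Accepted

The common property of the 'Accepted' items is: multiple of 8. No 'Rejected' item has it.
46: 46 = 8·5 + 6, lacks this property → Rejected. 37: 37 = 8·4 + 5, lacks this property → Rejected. 11: 11 = 8·1 + 3, lacks this property → Rejected. 5: 5 = 8·0 + 5, lacks this property → Rejected. 72: 72 = 8·9, has this property → Accepted.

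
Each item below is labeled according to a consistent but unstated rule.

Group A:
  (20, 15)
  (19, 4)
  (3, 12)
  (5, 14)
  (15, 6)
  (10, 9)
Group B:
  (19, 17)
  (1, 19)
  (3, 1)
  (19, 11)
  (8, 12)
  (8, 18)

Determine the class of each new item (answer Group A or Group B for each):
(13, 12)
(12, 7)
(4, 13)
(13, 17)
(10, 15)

The distinguishing property — sum is odd — holds for all the 'Group A' cases and none of the 'Group B' cases.

Group A, Group A, Group A, Group B, Group A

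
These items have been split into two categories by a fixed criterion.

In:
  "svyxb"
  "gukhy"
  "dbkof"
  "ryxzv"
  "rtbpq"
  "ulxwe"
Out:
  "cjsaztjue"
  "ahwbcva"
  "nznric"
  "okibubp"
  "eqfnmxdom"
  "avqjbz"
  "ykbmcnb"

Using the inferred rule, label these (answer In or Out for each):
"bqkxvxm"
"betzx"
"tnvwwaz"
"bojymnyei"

Out, In, Out, Out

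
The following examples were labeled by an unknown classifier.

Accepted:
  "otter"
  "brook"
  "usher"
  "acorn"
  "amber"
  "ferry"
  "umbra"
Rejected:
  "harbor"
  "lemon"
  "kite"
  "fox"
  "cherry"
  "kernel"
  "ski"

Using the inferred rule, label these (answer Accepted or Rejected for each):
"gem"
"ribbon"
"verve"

Rejected, Rejected, Accepted

The rule appears to be: odd length AND contains 'r'.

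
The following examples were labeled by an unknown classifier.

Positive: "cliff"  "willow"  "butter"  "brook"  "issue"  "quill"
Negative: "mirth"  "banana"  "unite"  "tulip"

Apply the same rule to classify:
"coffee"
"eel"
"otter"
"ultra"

Positive, Positive, Positive, Negative

The pattern is that an item is 'Positive' exactly when: has a double letter.
"coffee" → 'ff' doubled → Positive.
"eel" → 'ee' doubled → Positive.
"otter" → 'tt' doubled → Positive.
"ultra" → no doubled letter → Negative.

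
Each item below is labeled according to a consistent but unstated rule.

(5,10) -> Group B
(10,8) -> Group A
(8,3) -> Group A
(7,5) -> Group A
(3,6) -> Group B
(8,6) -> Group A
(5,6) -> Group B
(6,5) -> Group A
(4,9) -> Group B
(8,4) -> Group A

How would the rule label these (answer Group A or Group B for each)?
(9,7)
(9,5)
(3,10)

Rule: first > second. This holds for each 'Group A' example and fails for each 'Group B' one.
(9,7) → 9 > 7 → Group A. (9,5) → 9 > 5 → Group A. (3,10) → 3 < 10 → Group B.

Group A, Group A, Group B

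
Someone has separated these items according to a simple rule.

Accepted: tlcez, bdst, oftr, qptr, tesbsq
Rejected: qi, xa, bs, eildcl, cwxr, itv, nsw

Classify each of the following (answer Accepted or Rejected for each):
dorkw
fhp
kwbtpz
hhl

Rejected, Rejected, Accepted, Rejected

The rule appears to be: length ≥ 4 AND contains 't'.
dorkw: length 5, no 't' — lacks this property, so Rejected.
fhp: length 3, no 't' — lacks this property, so Rejected.
kwbtpz: length 6, has 't' — matches, so Accepted.
hhl: length 3, no 't' — lacks this property, so Rejected.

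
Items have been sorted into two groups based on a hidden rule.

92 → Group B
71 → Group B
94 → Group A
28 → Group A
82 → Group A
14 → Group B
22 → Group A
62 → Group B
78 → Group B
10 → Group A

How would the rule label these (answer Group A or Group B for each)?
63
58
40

A rule that fits every label: ≡ 1 (mod 3) — true of each 'Group A' example, false of each 'Group B' one.
63: 63 mod 3 = 0, fails this test → Group B. 58: 58 mod 3 = 1, qualifies → Group A. 40: 40 mod 3 = 1, qualifies → Group A.

Group B, Group A, Group A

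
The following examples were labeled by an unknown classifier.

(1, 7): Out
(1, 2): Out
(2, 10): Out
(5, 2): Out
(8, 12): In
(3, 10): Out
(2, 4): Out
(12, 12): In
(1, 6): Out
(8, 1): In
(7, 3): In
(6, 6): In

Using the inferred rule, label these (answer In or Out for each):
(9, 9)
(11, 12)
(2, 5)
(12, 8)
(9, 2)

In, In, Out, In, In

'In' ⟺ first ≥ 6.
In: (9, 9), since first 9.
In: (11, 12), since first 11.
Out: (2, 5), since first 2.
In: (12, 8), since first 12.
In: (9, 2), since first 9.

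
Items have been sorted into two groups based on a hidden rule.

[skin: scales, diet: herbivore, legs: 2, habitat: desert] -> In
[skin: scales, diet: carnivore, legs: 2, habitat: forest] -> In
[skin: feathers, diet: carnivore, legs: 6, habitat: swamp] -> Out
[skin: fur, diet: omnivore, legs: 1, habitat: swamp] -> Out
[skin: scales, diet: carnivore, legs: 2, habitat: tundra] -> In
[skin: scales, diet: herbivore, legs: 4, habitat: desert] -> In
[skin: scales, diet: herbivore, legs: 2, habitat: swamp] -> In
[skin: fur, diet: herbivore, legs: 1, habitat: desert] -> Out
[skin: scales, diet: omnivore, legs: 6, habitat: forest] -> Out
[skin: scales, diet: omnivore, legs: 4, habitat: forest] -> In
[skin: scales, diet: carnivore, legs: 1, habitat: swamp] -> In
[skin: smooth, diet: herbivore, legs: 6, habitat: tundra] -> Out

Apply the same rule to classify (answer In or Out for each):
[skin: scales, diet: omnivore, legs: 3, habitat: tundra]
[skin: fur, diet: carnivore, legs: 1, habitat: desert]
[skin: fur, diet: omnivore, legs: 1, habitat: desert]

Every 'In' example satisfies: skin is scales AND legs ≤ 4. None of the 'Out' examples do.
[skin: scales, diet: omnivore, legs: 3, habitat: tundra] — skin is scales, legs = 3, hence In.
[skin: fur, diet: carnivore, legs: 1, habitat: desert] — skin is fur, legs = 1, hence Out.
[skin: fur, diet: omnivore, legs: 1, habitat: desert] — skin is fur, legs = 1, hence Out.

In, Out, Out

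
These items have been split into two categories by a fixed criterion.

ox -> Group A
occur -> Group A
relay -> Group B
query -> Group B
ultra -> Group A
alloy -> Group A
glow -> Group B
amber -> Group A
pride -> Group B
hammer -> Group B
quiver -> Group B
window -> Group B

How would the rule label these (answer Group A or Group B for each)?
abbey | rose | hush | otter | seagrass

Group A, Group B, Group B, Group A, Group B

The classifier is using: starts with a vowel.
abbey: Group A (starts with 'a').
rose: Group B (starts with 'r').
hush: Group B (starts with 'h').
otter: Group A (starts with 'o').
seagrass: Group B (starts with 's').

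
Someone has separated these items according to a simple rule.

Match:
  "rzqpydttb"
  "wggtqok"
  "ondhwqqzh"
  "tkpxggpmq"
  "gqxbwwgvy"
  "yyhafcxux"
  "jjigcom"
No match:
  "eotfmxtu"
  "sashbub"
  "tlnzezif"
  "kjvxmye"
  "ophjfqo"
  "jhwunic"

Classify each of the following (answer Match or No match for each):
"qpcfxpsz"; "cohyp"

'Match' ⟺ has a double letter.
"qpcfxpsz" — no doubled letter, hence No match. "cohyp" — no doubled letter, hence No match.

No match, No match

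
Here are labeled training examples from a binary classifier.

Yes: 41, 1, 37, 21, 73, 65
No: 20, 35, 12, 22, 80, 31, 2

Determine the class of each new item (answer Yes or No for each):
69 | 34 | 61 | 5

Yes, No, Yes, Yes

Checking candidate rules against both groups, what survives is: ≡ 1 (mod 4).
69: 69 mod 4 = 1 — matches, so Yes.
34: 34 mod 4 = 2 — lacks this property, so No.
61: 61 mod 4 = 1 — matches, so Yes.
5: 5 mod 4 = 1 — matches, so Yes.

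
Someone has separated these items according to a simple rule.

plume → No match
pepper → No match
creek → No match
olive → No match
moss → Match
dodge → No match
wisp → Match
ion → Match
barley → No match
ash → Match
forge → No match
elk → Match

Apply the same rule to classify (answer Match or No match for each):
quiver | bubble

'Match' ⟺ length ≤ 4.
quiver: length 6, does not pass → No match. bubble: length 6, does not pass → No match.

No match, No match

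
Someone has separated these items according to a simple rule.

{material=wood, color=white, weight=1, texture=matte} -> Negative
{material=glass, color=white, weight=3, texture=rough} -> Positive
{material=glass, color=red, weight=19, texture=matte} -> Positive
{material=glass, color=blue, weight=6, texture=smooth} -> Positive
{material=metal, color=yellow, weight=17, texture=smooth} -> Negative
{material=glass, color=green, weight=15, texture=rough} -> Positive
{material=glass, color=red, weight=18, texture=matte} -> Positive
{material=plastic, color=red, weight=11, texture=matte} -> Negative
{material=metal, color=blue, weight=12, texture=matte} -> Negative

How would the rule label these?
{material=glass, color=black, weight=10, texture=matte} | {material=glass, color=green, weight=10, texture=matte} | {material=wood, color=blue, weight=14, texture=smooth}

Positive, Positive, Negative

Comparing the two groups points to one rule — material is glass.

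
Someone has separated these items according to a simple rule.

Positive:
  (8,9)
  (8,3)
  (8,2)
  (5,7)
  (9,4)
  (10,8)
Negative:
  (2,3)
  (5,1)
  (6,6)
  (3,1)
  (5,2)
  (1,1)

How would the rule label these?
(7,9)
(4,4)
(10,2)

Positive, Negative, Positive

The pattern is that an item is 'Positive' exactly when: max ≥ 7.
(7,9): Positive (max 9). (4,4): Negative (max 4). (10,2): Positive (max 10).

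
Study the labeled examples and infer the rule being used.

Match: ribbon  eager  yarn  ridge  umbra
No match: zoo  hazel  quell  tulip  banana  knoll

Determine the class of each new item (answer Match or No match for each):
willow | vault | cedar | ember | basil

The rule appears to be: contains 'r'.
willow — no 'r', hence No match.
vault — no 'r', hence No match.
cedar — has 'r', hence Match.
ember — has 'r', hence Match.
basil — no 'r', hence No match.

No match, No match, Match, Match, No match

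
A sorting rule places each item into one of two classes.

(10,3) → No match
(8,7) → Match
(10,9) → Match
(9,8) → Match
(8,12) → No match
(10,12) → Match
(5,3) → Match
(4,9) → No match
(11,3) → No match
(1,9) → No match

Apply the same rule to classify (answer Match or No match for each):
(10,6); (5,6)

One predicate separates the groups cleanly: |first − second| ≤ 2.
(10,6) → |10−6| = 4 → No match.
(5,6) → |5−6| = 1 → Match.

No match, Match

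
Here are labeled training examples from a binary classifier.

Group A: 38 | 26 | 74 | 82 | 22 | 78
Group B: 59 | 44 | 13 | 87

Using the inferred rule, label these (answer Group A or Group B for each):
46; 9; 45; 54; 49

Group A, Group B, Group B, Group A, Group B

The distinguishing property — ≡ 2 (mod 4) — holds for all the 'Group A' cases and none of the 'Group B' cases.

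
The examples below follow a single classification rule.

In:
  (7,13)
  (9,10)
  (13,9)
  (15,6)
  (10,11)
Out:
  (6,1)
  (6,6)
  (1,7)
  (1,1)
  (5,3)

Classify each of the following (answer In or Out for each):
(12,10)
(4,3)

In, Out

The common property of the 'In' items is: sum ≥ 19. No 'Out' item has it.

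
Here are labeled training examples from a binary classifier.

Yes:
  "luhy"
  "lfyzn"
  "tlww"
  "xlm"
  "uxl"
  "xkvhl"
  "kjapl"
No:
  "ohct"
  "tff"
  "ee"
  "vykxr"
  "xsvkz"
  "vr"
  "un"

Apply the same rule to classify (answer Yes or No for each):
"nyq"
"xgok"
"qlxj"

The rule appears to be: contains 'l'.
No: "nyq", since no 'l'.
No: "xgok", since no 'l'.
Yes: "qlxj", since has 'l'.

No, No, Yes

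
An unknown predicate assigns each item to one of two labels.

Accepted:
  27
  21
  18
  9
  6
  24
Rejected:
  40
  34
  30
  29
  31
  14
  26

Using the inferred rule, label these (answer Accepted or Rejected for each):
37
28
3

Rejected, Rejected, Accepted

A rule that fits every label: multiple of 3 AND at most 27 — true of each 'Accepted' example, false of each 'Rejected' one.
Rejected: 37, since 37 = 3·12 + 1, 37 > 27.
Rejected: 28, since 28 = 3·9 + 1, 28 > 27.
Accepted: 3, since 3 = 3·1, 3 ≤ 27.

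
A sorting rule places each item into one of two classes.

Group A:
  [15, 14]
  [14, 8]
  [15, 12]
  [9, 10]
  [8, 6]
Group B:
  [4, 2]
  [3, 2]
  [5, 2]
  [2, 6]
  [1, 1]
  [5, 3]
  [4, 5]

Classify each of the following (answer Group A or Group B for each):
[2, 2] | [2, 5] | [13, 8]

Group B, Group B, Group A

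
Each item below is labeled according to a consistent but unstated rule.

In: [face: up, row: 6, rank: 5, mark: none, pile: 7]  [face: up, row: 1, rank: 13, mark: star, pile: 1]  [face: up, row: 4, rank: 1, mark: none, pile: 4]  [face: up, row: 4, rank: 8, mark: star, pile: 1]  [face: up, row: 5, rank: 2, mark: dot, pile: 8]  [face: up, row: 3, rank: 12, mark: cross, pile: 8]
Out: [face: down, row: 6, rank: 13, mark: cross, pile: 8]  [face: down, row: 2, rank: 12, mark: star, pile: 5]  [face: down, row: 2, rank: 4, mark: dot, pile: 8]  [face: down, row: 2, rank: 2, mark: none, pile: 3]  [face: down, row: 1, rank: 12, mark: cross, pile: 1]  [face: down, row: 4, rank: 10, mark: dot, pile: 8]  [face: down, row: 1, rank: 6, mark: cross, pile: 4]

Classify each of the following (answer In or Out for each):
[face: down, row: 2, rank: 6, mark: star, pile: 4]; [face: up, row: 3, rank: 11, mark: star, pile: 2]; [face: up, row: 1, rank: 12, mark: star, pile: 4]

The classifier is using: face is up.
[face: down, row: 2, rank: 6, mark: star, pile: 4] → face is down → Out.
[face: up, row: 3, rank: 11, mark: star, pile: 2] → face is up → In.
[face: up, row: 1, rank: 12, mark: star, pile: 4] → face is up → In.

Out, In, In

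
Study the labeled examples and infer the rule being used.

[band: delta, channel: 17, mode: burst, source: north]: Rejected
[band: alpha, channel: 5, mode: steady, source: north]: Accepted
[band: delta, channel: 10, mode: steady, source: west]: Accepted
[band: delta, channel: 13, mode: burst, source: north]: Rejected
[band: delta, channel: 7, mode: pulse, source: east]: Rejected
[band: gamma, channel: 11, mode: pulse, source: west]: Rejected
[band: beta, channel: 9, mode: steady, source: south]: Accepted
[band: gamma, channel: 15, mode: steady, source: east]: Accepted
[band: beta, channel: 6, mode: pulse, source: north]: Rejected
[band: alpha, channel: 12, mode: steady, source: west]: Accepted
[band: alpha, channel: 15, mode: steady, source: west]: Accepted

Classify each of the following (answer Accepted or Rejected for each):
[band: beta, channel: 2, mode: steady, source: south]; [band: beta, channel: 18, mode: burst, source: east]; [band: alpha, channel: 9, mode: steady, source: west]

Accepted, Rejected, Accepted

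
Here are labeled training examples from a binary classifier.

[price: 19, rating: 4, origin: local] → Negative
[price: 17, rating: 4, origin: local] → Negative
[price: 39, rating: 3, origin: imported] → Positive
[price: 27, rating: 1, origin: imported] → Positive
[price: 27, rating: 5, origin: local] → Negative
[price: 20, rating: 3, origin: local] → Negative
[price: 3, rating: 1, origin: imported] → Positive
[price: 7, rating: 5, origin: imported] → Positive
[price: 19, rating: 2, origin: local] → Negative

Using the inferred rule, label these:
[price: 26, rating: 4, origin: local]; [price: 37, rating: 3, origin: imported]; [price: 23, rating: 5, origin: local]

Negative, Positive, Negative

Rule: origin is imported. This holds for each 'Positive' example and fails for each 'Negative' one.
[price: 26, rating: 4, origin: local] → origin is local → Negative.
[price: 37, rating: 3, origin: imported] → origin is imported → Positive.
[price: 23, rating: 5, origin: local] → origin is local → Negative.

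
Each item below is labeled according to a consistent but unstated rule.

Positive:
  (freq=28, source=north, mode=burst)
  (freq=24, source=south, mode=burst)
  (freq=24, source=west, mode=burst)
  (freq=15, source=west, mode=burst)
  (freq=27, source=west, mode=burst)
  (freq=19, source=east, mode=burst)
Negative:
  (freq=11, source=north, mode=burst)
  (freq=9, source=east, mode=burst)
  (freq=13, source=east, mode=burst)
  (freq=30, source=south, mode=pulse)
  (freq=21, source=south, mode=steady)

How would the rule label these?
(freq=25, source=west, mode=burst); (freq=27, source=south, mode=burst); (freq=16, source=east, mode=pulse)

Positive, Positive, Negative

The classifier is using: mode is burst AND freq ≥ 15.
(freq=25, source=west, mode=burst): mode is burst, freq = 25, meets the rule → Positive.
(freq=27, source=south, mode=burst): mode is burst, freq = 27, meets the rule → Positive.
(freq=16, source=east, mode=pulse): mode is pulse, freq = 16, fails this test → Negative.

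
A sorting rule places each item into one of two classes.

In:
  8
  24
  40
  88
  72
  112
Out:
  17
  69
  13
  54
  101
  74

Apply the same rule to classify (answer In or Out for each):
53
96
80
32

'In' ⟺ multiple of 4.
53 — 53 = 4·13 + 1, hence Out. 96 — 96 = 4·24, hence In. 80 — 80 = 4·20, hence In. 32 — 32 = 4·8, hence In.

Out, In, In, In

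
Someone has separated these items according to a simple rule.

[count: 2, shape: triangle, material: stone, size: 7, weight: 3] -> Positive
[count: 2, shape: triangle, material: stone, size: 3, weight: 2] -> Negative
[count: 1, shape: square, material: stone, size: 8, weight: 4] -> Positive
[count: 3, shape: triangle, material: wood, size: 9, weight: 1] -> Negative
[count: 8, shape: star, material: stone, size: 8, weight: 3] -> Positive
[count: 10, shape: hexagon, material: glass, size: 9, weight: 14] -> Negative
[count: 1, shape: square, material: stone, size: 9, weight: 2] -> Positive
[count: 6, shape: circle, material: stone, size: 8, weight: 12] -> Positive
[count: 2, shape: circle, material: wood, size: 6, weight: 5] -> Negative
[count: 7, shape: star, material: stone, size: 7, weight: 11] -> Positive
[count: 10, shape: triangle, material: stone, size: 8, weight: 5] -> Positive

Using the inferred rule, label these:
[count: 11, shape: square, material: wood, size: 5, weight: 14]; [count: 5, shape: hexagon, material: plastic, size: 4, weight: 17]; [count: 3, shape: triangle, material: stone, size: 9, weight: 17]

A rule that fits every label: material is stone AND size ≥ 6 — true of each 'Positive' example, false of each 'Negative' one.

Negative, Negative, Positive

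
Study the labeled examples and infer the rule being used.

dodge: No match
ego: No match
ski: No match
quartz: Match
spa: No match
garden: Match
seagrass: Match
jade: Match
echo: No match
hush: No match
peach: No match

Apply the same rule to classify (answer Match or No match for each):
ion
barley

No match, Match

The rule appears to be: even length AND contains 'a'.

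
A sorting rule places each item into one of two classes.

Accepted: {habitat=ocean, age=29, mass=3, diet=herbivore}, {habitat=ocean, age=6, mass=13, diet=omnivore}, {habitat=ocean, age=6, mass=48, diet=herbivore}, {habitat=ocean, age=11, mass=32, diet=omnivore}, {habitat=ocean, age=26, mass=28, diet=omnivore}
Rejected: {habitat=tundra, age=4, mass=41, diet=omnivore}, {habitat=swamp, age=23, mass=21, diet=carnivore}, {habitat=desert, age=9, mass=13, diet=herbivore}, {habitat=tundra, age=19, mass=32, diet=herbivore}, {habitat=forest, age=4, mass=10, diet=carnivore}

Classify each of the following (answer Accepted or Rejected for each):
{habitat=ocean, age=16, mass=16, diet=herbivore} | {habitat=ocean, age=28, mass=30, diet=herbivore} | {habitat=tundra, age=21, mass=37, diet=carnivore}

Comparing the two groups points to one rule — habitat is ocean.
{habitat=ocean, age=16, mass=16, diet=herbivore}: habitat is ocean — passes, so Accepted.
{habitat=ocean, age=28, mass=30, diet=herbivore}: habitat is ocean — passes, so Accepted.
{habitat=tundra, age=21, mass=37, diet=carnivore}: habitat is tundra — lacks this property, so Rejected.

Accepted, Accepted, Rejected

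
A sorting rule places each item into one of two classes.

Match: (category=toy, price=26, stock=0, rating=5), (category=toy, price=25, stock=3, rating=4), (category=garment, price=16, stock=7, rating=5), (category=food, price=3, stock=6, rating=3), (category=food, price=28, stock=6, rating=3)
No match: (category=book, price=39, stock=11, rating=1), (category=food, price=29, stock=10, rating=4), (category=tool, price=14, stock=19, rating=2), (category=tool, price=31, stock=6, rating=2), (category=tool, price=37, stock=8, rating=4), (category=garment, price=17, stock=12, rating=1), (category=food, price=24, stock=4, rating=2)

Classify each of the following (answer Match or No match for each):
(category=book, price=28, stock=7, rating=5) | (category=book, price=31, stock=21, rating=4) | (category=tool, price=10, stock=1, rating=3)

Rule: stock ≤ 7 AND rating ≥ 3. This holds for each 'Match' example and fails for each 'No match' one.
(category=book, price=28, stock=7, rating=5) — stock = 7, rating = 5, hence Match. (category=book, price=31, stock=21, rating=4) — stock = 21, rating = 4, hence No match. (category=tool, price=10, stock=1, rating=3) — stock = 1, rating = 3, hence Match.

Match, No match, Match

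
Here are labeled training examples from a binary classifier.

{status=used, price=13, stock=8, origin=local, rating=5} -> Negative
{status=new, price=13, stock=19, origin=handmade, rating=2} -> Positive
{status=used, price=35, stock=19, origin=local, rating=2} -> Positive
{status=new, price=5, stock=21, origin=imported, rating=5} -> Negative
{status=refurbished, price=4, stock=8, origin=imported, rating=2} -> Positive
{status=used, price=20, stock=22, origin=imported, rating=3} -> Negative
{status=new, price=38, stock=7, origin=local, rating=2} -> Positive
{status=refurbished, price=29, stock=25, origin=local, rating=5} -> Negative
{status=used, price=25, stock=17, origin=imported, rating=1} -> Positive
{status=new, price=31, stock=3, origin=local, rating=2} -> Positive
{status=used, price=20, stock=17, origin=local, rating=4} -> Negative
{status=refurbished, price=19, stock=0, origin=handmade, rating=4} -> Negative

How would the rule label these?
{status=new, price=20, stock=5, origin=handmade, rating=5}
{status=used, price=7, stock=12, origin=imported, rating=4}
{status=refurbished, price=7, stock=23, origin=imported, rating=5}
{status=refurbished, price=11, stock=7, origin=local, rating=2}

Negative, Negative, Negative, Positive

Every 'Positive' example satisfies: rating ≤ 2. None of the 'Negative' examples do.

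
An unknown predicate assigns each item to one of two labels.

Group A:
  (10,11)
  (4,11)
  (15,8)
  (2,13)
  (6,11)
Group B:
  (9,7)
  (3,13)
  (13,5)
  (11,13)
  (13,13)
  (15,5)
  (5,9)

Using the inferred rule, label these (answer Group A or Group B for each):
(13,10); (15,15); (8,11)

Group A, Group B, Group A

The distinguishing property — sum is odd — holds for all the 'Group A' cases and none of the 'Group B' cases.
Group A: (13,10), since 13+10 = 23. Group B: (15,15), since 15+15 = 30. Group A: (8,11), since 8+11 = 19.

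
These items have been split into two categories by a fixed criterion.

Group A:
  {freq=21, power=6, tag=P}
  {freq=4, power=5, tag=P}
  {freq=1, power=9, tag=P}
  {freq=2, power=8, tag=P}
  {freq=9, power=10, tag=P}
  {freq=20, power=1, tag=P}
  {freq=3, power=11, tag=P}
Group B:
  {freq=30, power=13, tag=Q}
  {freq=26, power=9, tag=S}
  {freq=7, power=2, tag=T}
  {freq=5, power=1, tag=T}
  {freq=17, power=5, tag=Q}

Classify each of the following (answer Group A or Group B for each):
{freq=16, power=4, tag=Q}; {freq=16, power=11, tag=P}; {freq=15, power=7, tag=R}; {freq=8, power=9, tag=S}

Group B, Group A, Group B, Group B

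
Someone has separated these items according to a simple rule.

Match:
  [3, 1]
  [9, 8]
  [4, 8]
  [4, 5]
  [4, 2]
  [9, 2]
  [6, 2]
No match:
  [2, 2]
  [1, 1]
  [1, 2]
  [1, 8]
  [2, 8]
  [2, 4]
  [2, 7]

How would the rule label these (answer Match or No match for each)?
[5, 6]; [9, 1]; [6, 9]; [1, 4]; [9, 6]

Match, Match, Match, No match, Match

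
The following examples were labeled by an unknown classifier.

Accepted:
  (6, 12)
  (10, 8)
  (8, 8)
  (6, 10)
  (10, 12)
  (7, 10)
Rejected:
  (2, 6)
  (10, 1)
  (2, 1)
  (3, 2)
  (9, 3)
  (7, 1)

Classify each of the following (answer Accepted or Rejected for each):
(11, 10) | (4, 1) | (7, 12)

Accepted, Rejected, Accepted

The common property of the 'Accepted' items is: sum ≥ 16. No 'Rejected' item has it.
(11, 10): 11+10 = 21, checks out → Accepted.
(4, 1): 4+1 = 5, does not pass → Rejected.
(7, 12): 7+12 = 19, checks out → Accepted.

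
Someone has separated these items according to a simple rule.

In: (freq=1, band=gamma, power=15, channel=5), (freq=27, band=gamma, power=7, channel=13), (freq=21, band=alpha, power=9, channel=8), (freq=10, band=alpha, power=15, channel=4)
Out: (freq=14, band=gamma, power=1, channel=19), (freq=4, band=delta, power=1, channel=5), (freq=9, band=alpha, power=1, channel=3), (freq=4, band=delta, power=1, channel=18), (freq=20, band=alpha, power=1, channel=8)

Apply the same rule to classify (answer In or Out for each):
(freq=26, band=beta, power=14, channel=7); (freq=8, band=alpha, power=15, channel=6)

In, In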